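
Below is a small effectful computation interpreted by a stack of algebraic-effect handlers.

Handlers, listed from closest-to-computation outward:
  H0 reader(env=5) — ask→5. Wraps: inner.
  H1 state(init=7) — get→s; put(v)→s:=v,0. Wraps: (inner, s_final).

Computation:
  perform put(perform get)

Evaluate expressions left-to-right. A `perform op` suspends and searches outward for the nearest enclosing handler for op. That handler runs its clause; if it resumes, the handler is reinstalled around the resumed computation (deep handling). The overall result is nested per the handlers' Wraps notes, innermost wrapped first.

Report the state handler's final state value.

Answer: 7

Working:
get @ H1 ⇒ 7
put(7) @ H1 ⇒ s:=7
H0 returns 0
H1 returns (0, 7)
= (0, 7)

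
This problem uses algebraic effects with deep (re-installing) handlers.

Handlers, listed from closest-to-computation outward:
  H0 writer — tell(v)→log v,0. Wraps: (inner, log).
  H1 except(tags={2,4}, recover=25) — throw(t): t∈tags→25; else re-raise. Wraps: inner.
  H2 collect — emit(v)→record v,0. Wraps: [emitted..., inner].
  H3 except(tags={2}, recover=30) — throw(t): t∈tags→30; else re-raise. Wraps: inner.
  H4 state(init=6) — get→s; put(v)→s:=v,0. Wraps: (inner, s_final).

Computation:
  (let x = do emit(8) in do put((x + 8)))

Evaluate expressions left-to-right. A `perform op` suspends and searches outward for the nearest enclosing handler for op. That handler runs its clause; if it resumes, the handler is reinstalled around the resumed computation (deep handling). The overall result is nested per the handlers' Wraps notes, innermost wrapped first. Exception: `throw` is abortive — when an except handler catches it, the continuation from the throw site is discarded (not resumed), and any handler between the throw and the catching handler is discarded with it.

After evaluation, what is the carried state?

Step-by-step:
emit(8) @ H2 ⇒ out+=8
put(8) @ H4 ⇒ s:=8
H0 returns (0, ())
H1 returns (0, ())
H2 returns [8, (0, ())]
H3 returns [8, (0, ())]
H4 returns ([8, (0, ())], 8)
= ([8, (0, ())], 8)

Answer: 8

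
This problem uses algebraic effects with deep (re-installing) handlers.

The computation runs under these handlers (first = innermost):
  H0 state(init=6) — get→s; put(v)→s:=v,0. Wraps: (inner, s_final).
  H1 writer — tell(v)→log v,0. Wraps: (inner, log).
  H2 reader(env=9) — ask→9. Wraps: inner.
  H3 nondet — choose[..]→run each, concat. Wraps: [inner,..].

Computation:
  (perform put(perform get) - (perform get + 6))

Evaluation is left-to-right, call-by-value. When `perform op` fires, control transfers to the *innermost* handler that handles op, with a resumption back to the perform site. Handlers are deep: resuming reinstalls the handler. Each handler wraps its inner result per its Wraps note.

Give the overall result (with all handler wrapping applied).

Answer: [((-12, 6), ())]

Working:
get @ H0 ⇒ 6
put(6) @ H0 ⇒ s:=6
get @ H0 ⇒ 6
H0 returns (-12, 6)
H1 returns ((-12, 6), ())
H2 returns ((-12, 6), ())
H3 returns [((-12, 6), ())]
= [((-12, 6), ())]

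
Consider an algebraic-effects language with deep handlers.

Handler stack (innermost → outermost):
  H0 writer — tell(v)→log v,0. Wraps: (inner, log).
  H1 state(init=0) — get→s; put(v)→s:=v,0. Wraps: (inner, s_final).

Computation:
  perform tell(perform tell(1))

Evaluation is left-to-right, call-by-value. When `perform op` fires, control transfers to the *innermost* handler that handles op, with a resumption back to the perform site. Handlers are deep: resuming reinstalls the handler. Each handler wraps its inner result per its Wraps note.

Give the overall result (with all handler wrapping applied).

Answer: ((0, (1, 0)), 0)

Evaluation trace:
tell(1) @ H0 ⇒ log+=1
tell(0) @ H0 ⇒ log+=0
H0 returns (0, (1, 0))
H1 returns ((0, (1, 0)), 0)
= ((0, (1, 0)), 0)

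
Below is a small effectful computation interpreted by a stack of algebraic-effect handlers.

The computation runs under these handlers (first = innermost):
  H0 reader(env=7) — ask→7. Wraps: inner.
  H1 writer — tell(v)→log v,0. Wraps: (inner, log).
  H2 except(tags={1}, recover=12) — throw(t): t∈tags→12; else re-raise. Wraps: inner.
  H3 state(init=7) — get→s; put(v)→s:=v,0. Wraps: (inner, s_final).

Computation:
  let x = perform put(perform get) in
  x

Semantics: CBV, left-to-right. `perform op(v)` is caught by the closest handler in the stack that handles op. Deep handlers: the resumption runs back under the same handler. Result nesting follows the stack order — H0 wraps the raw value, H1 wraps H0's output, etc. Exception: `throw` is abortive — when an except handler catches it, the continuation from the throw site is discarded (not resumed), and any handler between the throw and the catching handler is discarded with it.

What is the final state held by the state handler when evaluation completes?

Step-by-step:
get @ H3 ⇒ 7
put(7) @ H3 ⇒ s:=7
H0 returns 0
H1 returns (0, ())
H2 returns (0, ())
H3 returns ((0, ()), 7)
= ((0, ()), 7)

Answer: 7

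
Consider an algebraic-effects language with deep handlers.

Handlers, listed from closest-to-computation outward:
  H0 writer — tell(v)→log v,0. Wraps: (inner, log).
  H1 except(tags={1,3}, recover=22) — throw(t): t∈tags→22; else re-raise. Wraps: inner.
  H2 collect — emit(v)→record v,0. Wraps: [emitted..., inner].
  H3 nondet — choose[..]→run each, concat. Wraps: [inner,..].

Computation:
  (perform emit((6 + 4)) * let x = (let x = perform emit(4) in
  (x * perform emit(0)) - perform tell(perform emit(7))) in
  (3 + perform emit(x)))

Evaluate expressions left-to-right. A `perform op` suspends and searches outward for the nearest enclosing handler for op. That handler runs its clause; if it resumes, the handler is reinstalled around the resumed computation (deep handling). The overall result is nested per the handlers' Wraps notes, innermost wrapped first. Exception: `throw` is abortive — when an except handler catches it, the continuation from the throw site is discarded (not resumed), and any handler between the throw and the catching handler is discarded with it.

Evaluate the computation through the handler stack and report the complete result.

Evaluation trace:
emit(10) @ H2 ⇒ out+=10
emit(4) @ H2 ⇒ out+=4
emit(0) @ H2 ⇒ out+=0
emit(7) @ H2 ⇒ out+=7
tell(0) @ H0 ⇒ log+=0
emit(0) @ H2 ⇒ out+=0
H0 returns (0, (0))
H1 returns (0, (0))
H2 returns [10, 4, 0, 7, 0, (0, (0))]
H3 returns [[10, 4, 0, 7, 0, (0, (0))]]
= [[10, 4, 0, 7, 0, (0, (0))]]

Answer: [[10, 4, 0, 7, 0, (0, (0))]]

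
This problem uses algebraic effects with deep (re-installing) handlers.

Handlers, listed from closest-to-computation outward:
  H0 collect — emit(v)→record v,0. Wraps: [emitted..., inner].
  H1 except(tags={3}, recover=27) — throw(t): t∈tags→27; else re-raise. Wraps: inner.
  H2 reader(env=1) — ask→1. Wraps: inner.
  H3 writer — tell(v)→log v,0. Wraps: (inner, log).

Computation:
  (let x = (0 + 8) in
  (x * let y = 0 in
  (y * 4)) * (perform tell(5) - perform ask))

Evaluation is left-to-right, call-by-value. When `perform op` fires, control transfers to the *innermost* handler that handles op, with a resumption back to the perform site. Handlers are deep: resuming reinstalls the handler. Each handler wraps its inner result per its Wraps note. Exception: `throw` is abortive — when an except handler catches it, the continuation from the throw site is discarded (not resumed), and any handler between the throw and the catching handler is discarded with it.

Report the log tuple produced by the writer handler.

Step-by-step:
tell(5) @ H3 ⇒ log+=5
ask @ H2 ⇒ 1
H0 returns [0]
H1 returns [0]
H2 returns [0]
H3 returns ([0], (5))
= ([0], (5))

Answer: (5)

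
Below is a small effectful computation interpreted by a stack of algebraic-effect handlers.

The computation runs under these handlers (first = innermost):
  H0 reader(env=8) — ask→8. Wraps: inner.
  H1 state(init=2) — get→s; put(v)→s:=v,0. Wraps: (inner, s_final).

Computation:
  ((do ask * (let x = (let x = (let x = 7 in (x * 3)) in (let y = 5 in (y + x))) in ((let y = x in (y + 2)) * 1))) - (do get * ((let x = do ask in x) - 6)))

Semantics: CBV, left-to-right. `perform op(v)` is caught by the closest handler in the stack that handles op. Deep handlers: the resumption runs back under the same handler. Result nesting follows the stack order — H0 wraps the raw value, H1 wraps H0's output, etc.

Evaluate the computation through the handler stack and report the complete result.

Answer: (220, 2)

Step-by-step:
ask @ H0 ⇒ 8
get @ H1 ⇒ 2
ask @ H0 ⇒ 8
H0 returns 220
H1 returns (220, 2)
= (220, 2)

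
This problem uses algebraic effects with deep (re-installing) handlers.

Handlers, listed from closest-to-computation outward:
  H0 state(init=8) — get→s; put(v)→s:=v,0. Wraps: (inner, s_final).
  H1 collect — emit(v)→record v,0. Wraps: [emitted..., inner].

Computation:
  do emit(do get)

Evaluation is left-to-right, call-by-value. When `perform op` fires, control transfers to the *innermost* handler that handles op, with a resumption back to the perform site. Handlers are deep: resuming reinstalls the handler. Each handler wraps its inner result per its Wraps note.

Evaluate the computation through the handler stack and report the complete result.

Answer: [8, (0, 8)]

Evaluation trace:
get @ H0 ⇒ 8
emit(8) @ H1 ⇒ out+=8
H0 returns (0, 8)
H1 returns [8, (0, 8)]
= [8, (0, 8)]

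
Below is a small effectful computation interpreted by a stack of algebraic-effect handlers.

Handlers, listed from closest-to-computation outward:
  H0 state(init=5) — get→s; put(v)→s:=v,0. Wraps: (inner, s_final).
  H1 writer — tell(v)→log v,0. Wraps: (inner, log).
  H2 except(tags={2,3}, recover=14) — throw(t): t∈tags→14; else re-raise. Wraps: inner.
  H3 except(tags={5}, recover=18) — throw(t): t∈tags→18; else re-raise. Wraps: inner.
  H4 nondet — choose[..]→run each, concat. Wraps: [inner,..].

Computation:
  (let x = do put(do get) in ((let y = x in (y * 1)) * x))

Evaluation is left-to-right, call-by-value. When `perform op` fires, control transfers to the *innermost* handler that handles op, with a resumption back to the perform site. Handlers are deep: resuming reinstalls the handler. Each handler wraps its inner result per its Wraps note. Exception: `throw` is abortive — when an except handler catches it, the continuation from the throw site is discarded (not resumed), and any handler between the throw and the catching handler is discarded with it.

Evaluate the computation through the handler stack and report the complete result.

Answer: [((0, 5), ())]

Evaluation trace:
get @ H0 ⇒ 5
put(5) @ H0 ⇒ s:=5
H0 returns (0, 5)
H1 returns ((0, 5), ())
H2 returns ((0, 5), ())
H3 returns ((0, 5), ())
H4 returns [((0, 5), ())]
= [((0, 5), ())]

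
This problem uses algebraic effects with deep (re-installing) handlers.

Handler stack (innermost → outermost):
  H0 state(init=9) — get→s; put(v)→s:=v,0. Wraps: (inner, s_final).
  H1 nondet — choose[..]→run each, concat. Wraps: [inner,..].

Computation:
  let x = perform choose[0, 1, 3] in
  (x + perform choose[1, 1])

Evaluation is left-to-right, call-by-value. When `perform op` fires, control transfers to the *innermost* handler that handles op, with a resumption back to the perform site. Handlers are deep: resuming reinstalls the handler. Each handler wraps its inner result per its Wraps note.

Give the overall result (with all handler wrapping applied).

Answer: [(1, 9), (1, 9), (2, 9), (2, 9), (4, 9), (4, 9)]

Working:
choose[0, 1, 3] @ H1
  branch[0] choose=0:
    choose[1, 1] @ H1
      branch[0] choose=1:
        H0 returns (1, 9)
        H1 returns [(1, 9)]
      branch[1] choose=1:
        H0 returns (1, 9)
        H1 returns [(1, 9)]
  branch[1] choose=1:
    choose[1, 1] @ H1
      branch[0] choose=1:
        H0 returns (2, 9)
        H1 returns [(2, 9)]
      branch[1] choose=1:
        H0 returns (2, 9)
        H1 returns [(2, 9)]
  branch[2] choose=3:
    choose[1, 1] @ H1
      branch[0] choose=1:
        H0 returns (4, 9)
        H1 returns [(4, 9)]
      branch[1] choose=1:
        H0 returns (4, 9)
        H1 returns [(4, 9)]
= [(1, 9), (1, 9), (2, 9), (2, 9), (4, 9), (4, 9)]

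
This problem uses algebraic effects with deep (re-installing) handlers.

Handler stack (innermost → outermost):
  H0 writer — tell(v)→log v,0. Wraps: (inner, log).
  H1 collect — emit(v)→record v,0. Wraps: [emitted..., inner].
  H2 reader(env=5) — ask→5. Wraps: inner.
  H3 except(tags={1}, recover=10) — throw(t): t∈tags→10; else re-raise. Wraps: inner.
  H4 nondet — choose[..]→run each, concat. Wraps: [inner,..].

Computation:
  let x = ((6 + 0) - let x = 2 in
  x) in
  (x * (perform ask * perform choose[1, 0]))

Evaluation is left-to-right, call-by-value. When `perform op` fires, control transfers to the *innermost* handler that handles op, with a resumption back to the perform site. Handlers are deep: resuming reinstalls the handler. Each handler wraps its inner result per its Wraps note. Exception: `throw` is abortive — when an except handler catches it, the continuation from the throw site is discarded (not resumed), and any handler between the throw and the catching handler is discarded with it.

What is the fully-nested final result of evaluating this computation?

Answer: [[(20, ())], [(0, ())]]

Working:
ask @ H2 ⇒ 5
choose[1, 0] @ H4
  branch[0] choose=1:
    H0 returns (20, ())
    H1 returns [(20, ())]
    H2 returns [(20, ())]
    H3 returns [(20, ())]
    H4 returns [[(20, ())]]
  branch[1] choose=0:
    H0 returns (0, ())
    H1 returns [(0, ())]
    H2 returns [(0, ())]
    H3 returns [(0, ())]
    H4 returns [[(0, ())]]
= [[(20, ())], [(0, ())]]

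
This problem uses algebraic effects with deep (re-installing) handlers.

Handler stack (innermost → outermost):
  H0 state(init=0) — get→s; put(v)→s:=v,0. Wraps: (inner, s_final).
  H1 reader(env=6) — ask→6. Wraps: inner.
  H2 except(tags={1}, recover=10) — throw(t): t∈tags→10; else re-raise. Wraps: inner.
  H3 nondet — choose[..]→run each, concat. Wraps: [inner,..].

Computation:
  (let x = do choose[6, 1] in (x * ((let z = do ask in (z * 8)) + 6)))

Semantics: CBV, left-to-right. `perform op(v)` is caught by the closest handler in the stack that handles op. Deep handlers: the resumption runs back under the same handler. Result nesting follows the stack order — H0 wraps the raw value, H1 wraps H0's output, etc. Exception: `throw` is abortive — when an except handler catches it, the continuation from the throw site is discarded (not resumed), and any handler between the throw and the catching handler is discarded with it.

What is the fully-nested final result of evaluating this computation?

Evaluation trace:
choose[6, 1] @ H3
  branch[0] choose=6:
    ask @ H1 ⇒ 6
    H0 returns (324, 0)
    H1 returns (324, 0)
    H2 returns (324, 0)
    H3 returns [(324, 0)]
  branch[1] choose=1:
    ask @ H1 ⇒ 6
    H0 returns (54, 0)
    H1 returns (54, 0)
    H2 returns (54, 0)
    H3 returns [(54, 0)]
= [(324, 0), (54, 0)]

Answer: [(324, 0), (54, 0)]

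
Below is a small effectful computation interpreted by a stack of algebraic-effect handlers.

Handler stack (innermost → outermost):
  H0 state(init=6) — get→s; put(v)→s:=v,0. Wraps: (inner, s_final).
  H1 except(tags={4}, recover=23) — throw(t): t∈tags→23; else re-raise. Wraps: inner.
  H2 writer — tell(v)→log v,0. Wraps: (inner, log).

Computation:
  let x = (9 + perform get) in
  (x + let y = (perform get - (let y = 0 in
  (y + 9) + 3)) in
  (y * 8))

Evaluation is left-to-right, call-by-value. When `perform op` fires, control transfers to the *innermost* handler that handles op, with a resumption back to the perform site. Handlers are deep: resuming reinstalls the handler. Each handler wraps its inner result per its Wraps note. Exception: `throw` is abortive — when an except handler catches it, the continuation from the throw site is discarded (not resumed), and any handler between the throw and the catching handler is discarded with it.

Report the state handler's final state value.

Answer: 6

Evaluation trace:
get @ H0 ⇒ 6
get @ H0 ⇒ 6
H0 returns (-33, 6)
H1 returns (-33, 6)
H2 returns ((-33, 6), ())
= ((-33, 6), ())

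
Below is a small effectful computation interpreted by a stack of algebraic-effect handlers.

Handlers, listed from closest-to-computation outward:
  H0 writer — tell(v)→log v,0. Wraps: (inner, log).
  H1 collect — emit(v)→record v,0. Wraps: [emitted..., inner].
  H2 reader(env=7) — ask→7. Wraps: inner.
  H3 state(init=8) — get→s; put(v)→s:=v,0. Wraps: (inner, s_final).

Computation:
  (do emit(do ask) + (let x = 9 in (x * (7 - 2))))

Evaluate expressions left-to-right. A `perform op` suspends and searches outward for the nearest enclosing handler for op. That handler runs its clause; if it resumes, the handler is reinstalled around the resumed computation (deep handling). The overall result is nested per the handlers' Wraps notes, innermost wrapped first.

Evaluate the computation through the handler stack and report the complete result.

Answer: ([7, (45, ())], 8)

Step-by-step:
ask @ H2 ⇒ 7
emit(7) @ H1 ⇒ out+=7
H0 returns (45, ())
H1 returns [7, (45, ())]
H2 returns [7, (45, ())]
H3 returns ([7, (45, ())], 8)
= ([7, (45, ())], 8)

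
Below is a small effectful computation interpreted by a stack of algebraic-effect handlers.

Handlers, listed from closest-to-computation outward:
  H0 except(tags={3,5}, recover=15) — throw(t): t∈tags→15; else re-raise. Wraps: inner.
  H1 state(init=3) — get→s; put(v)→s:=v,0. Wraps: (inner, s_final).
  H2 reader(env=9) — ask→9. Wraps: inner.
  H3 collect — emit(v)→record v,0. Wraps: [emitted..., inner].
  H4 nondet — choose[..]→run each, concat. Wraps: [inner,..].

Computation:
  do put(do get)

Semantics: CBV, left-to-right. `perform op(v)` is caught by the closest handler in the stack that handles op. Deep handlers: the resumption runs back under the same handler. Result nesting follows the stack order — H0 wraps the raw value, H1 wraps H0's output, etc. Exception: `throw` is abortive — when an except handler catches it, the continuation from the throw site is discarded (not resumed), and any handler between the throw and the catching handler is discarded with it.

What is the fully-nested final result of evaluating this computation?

Evaluation trace:
get @ H1 ⇒ 3
put(3) @ H1 ⇒ s:=3
H0 returns 0
H1 returns (0, 3)
H2 returns (0, 3)
H3 returns [(0, 3)]
H4 returns [[(0, 3)]]
= [[(0, 3)]]

Answer: [[(0, 3)]]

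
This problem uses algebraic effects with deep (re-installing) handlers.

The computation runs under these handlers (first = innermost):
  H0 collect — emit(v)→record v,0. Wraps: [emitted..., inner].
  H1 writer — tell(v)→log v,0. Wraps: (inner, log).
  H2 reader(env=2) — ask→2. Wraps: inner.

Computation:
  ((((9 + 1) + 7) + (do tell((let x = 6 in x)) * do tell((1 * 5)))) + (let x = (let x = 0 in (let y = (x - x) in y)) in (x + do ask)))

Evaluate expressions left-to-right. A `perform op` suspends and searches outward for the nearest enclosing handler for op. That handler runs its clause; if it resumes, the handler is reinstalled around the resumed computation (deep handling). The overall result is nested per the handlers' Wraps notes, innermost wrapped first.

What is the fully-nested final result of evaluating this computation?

Step-by-step:
tell(6) @ H1 ⇒ log+=6
tell(5) @ H1 ⇒ log+=5
ask @ H2 ⇒ 2
H0 returns [19]
H1 returns ([19], (6, 5))
H2 returns ([19], (6, 5))
= ([19], (6, 5))

Answer: ([19], (6, 5))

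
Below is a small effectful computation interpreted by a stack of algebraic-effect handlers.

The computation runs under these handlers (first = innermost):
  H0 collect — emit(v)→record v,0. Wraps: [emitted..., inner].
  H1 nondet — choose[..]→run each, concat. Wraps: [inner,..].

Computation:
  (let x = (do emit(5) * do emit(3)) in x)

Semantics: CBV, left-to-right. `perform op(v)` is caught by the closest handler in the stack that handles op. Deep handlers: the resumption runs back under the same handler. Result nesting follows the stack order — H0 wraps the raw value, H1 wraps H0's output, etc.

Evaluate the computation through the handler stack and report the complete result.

Evaluation trace:
emit(5) @ H0 ⇒ out+=5
emit(3) @ H0 ⇒ out+=3
H0 returns [5, 3, 0]
H1 returns [[5, 3, 0]]
= [[5, 3, 0]]

Answer: [[5, 3, 0]]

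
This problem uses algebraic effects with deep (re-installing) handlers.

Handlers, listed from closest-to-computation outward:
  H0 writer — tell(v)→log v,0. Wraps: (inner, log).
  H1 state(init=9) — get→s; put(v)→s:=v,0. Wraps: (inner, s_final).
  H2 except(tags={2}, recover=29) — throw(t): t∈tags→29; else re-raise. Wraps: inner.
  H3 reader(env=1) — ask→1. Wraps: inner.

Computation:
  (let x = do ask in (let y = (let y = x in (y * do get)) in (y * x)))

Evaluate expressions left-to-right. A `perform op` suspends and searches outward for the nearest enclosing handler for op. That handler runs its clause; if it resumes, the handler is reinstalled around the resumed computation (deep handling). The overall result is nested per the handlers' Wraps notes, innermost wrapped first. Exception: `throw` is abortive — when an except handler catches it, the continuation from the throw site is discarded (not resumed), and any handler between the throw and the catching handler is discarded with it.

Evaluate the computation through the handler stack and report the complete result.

Step-by-step:
ask @ H3 ⇒ 1
get @ H1 ⇒ 9
H0 returns (9, ())
H1 returns ((9, ()), 9)
H2 returns ((9, ()), 9)
H3 returns ((9, ()), 9)
= ((9, ()), 9)

Answer: ((9, ()), 9)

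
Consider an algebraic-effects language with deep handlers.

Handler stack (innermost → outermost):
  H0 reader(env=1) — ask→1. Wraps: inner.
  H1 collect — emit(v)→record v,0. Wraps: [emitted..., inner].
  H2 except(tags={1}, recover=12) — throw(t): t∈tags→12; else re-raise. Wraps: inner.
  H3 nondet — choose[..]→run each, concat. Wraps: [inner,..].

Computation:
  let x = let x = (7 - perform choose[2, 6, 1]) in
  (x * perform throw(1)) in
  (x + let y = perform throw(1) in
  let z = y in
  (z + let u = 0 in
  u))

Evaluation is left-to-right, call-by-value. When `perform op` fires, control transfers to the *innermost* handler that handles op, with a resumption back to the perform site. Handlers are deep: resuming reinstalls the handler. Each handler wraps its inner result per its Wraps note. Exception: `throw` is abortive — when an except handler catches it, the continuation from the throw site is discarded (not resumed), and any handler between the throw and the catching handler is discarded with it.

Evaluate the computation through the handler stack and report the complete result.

Answer: [12, 12, 12]

Evaluation trace:
choose[2, 6, 1] @ H3
  branch[0] choose=2:
    throw(1) @ H2 caught ⇒ 12
    H3 returns [12]
  branch[1] choose=6:
    throw(1) @ H2 caught ⇒ 12
    H3 returns [12]
  branch[2] choose=1:
    throw(1) @ H2 caught ⇒ 12
    H3 returns [12]
= [12, 12, 12]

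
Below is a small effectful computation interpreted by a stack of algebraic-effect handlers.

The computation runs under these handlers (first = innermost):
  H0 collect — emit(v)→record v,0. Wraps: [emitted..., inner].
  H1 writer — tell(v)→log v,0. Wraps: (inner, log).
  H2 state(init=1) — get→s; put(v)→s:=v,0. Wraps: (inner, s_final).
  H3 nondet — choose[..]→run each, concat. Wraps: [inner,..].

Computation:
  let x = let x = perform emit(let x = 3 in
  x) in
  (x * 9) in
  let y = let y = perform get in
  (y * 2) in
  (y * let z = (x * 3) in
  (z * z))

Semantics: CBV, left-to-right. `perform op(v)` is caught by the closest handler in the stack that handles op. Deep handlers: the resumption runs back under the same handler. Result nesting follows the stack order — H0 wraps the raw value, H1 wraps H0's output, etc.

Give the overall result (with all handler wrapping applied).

Answer: [(([3, 0], ()), 1)]

Evaluation trace:
emit(3) @ H0 ⇒ out+=3
get @ H2 ⇒ 1
H0 returns [3, 0]
H1 returns ([3, 0], ())
H2 returns (([3, 0], ()), 1)
H3 returns [(([3, 0], ()), 1)]
= [(([3, 0], ()), 1)]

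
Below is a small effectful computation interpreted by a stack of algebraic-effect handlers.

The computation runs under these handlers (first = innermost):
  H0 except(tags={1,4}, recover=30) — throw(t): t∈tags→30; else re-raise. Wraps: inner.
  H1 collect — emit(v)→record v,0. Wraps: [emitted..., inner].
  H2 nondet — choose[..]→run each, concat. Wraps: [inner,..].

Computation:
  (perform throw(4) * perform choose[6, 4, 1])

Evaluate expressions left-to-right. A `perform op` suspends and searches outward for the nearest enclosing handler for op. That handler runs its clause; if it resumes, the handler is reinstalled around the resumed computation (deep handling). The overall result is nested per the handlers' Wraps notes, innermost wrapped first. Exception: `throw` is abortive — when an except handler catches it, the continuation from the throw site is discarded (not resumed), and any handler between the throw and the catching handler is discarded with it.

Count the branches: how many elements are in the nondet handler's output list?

Step-by-step:
throw(4) @ H0 caught ⇒ 30
H1 returns [30]
H2 returns [[30]]
= [[30]]

Answer: 1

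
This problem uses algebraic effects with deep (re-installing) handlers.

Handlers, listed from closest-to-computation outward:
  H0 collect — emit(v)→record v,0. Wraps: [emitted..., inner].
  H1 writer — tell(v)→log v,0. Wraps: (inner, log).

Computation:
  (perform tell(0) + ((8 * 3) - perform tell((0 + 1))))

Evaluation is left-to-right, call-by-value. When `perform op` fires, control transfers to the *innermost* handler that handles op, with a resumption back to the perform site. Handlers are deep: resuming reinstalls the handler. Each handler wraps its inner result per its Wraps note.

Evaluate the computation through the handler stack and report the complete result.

Answer: ([24], (0, 1))

Step-by-step:
tell(0) @ H1 ⇒ log+=0
tell(1) @ H1 ⇒ log+=1
H0 returns [24]
H1 returns ([24], (0, 1))
= ([24], (0, 1))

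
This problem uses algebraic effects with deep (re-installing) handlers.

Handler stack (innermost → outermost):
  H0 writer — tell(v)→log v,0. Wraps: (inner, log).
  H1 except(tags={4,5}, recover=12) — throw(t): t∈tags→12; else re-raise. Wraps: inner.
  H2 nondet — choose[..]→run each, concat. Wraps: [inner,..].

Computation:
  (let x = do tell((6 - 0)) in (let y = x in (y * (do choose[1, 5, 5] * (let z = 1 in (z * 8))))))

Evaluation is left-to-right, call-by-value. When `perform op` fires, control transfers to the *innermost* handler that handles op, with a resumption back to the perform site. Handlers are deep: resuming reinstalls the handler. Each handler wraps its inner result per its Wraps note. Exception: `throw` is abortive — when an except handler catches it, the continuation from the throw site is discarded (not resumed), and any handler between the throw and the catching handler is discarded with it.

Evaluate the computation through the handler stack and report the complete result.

Answer: [(0, (6)), (0, (6)), (0, (6))]

Working:
tell(6) @ H0 ⇒ log+=6
choose[1, 5, 5] @ H2
  branch[0] choose=1:
    H0 returns (0, (6))
    H1 returns (0, (6))
    H2 returns [(0, (6))]
  branch[1] choose=5:
    H0 returns (0, (6))
    H1 returns (0, (6))
    H2 returns [(0, (6))]
  branch[2] choose=5:
    H0 returns (0, (6))
    H1 returns (0, (6))
    H2 returns [(0, (6))]
= [(0, (6)), (0, (6)), (0, (6))]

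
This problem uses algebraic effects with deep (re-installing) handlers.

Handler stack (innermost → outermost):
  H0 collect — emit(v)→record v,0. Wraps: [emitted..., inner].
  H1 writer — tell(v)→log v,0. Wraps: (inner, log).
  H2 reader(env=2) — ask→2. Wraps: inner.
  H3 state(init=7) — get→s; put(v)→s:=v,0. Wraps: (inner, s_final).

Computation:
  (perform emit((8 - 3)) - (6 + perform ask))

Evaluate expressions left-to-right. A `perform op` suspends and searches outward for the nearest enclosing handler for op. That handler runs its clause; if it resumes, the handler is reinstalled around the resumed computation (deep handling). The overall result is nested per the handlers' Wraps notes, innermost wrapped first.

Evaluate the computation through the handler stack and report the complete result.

Answer: (([5, -8], ()), 7)

Working:
emit(5) @ H0 ⇒ out+=5
ask @ H2 ⇒ 2
H0 returns [5, -8]
H1 returns ([5, -8], ())
H2 returns ([5, -8], ())
H3 returns (([5, -8], ()), 7)
= (([5, -8], ()), 7)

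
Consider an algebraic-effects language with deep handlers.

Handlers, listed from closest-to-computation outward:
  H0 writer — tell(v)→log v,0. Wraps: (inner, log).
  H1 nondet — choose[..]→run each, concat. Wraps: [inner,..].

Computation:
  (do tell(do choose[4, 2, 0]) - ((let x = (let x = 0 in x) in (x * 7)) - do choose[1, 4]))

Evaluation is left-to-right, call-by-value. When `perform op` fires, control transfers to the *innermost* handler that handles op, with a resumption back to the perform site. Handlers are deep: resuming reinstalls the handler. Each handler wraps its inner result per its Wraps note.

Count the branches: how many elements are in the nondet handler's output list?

Answer: 6

Working:
choose[4, 2, 0] @ H1
  branch[0] choose=4:
    tell(4) @ H0 ⇒ log+=4
    choose[1, 4] @ H1
      branch[0] choose=1:
        H0 returns (1, (4))
        H1 returns [(1, (4))]
      branch[1] choose=4:
        H0 returns (4, (4))
        H1 returns [(4, (4))]
  branch[1] choose=2:
    tell(2) @ H0 ⇒ log+=2
    choose[1, 4] @ H1
      branch[0] choose=1:
        H0 returns (1, (2))
        H1 returns [(1, (2))]
      branch[1] choose=4:
        H0 returns (4, (2))
        H1 returns [(4, (2))]
  branch[2] choose=0:
    tell(0) @ H0 ⇒ log+=0
    choose[1, 4] @ H1
      branch[0] choose=1:
        H0 returns (1, (0))
        H1 returns [(1, (0))]
      branch[1] choose=4:
        H0 returns (4, (0))
        H1 returns [(4, (0))]
= [(1, (4)), (4, (4)), (1, (2)), (4, (2)), (1, (0)), (4, (0))]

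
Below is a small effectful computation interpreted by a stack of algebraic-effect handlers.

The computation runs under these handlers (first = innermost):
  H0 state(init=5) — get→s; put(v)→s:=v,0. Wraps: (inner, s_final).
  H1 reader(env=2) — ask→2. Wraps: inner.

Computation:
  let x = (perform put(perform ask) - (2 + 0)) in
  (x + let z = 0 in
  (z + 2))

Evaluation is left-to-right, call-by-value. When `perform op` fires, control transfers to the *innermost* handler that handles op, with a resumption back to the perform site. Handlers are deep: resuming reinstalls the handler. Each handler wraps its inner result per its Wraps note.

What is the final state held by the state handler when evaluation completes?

Step-by-step:
ask @ H1 ⇒ 2
put(2) @ H0 ⇒ s:=2
H0 returns (0, 2)
H1 returns (0, 2)
= (0, 2)

Answer: 2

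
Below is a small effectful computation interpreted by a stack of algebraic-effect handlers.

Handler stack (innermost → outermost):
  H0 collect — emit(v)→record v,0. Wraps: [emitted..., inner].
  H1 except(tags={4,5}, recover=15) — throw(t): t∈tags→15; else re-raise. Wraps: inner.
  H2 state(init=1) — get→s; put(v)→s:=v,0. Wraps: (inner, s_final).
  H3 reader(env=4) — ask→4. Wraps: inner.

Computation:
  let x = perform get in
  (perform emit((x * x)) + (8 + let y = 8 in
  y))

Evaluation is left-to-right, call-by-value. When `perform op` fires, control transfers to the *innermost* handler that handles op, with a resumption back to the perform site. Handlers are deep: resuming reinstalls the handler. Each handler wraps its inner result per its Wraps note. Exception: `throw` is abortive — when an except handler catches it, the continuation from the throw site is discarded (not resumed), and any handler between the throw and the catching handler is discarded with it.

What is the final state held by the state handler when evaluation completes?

Answer: 1

Evaluation trace:
get @ H2 ⇒ 1
emit(1) @ H0 ⇒ out+=1
H0 returns [1, 16]
H1 returns [1, 16]
H2 returns ([1, 16], 1)
H3 returns ([1, 16], 1)
= ([1, 16], 1)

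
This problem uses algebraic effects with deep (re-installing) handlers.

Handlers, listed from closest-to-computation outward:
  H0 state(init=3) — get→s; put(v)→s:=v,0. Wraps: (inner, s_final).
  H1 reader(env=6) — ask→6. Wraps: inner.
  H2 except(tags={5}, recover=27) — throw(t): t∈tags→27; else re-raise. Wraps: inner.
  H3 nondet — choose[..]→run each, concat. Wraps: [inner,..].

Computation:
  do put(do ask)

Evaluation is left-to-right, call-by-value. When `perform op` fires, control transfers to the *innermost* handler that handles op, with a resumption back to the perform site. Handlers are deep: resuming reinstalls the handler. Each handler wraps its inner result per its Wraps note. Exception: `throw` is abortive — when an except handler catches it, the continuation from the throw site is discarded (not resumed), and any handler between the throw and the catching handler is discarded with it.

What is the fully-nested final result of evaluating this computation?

Answer: [(0, 6)]

Working:
ask @ H1 ⇒ 6
put(6) @ H0 ⇒ s:=6
H0 returns (0, 6)
H1 returns (0, 6)
H2 returns (0, 6)
H3 returns [(0, 6)]
= [(0, 6)]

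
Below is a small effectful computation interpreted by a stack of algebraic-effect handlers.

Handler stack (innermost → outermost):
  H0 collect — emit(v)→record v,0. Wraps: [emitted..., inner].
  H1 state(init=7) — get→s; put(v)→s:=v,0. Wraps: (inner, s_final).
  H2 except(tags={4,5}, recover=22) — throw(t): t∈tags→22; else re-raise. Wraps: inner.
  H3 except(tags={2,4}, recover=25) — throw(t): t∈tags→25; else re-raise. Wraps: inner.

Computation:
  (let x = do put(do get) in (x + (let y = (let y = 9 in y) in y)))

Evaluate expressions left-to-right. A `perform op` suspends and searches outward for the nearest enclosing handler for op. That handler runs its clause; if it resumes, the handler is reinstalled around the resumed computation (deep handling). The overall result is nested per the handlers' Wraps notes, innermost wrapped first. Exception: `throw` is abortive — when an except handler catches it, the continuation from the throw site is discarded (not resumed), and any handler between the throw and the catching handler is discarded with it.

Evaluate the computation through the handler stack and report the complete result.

Evaluation trace:
get @ H1 ⇒ 7
put(7) @ H1 ⇒ s:=7
H0 returns [9]
H1 returns ([9], 7)
H2 returns ([9], 7)
H3 returns ([9], 7)
= ([9], 7)

Answer: ([9], 7)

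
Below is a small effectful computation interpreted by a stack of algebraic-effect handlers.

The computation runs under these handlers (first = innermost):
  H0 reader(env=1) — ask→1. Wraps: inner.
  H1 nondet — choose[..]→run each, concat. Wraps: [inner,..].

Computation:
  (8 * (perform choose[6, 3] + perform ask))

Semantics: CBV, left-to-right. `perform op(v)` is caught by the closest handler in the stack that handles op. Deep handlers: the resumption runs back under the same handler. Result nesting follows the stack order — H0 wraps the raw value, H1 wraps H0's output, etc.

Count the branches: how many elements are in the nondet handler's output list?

Answer: 2

Step-by-step:
choose[6, 3] @ H1
  branch[0] choose=6:
    ask @ H0 ⇒ 1
    H0 returns 56
    H1 returns [56]
  branch[1] choose=3:
    ask @ H0 ⇒ 1
    H0 returns 32
    H1 returns [32]
= [56, 32]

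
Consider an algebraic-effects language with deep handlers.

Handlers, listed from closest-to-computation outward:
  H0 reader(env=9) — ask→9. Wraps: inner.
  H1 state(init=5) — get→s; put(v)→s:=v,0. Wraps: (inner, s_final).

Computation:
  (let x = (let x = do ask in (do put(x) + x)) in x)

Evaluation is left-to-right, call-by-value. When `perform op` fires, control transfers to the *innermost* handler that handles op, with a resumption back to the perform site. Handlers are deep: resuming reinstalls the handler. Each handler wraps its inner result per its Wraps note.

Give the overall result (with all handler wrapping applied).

Answer: (9, 9)

Evaluation trace:
ask @ H0 ⇒ 9
put(9) @ H1 ⇒ s:=9
H0 returns 9
H1 returns (9, 9)
= (9, 9)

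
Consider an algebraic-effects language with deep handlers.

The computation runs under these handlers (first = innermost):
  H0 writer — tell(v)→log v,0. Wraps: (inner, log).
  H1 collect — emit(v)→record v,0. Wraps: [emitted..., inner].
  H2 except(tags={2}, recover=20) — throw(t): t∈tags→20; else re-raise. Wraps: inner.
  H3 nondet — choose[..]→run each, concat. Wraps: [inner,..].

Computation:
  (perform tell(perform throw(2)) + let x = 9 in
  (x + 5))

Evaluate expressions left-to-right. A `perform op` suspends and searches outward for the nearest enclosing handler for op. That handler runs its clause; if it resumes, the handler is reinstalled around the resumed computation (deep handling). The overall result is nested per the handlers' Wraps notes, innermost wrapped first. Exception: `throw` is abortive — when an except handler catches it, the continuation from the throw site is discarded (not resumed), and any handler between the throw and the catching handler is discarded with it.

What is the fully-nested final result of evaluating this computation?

Answer: [20]

Working:
throw(2) @ H2 caught ⇒ 20
H3 returns [20]
= [20]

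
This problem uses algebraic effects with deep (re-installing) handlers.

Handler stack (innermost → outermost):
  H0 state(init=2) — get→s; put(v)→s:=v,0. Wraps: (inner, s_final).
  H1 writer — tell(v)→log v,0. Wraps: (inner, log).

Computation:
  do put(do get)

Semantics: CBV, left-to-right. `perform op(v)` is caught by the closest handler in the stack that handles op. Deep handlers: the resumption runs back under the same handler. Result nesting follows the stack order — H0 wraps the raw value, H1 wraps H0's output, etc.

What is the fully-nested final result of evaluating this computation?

Answer: ((0, 2), ())

Step-by-step:
get @ H0 ⇒ 2
put(2) @ H0 ⇒ s:=2
H0 returns (0, 2)
H1 returns ((0, 2), ())
= ((0, 2), ())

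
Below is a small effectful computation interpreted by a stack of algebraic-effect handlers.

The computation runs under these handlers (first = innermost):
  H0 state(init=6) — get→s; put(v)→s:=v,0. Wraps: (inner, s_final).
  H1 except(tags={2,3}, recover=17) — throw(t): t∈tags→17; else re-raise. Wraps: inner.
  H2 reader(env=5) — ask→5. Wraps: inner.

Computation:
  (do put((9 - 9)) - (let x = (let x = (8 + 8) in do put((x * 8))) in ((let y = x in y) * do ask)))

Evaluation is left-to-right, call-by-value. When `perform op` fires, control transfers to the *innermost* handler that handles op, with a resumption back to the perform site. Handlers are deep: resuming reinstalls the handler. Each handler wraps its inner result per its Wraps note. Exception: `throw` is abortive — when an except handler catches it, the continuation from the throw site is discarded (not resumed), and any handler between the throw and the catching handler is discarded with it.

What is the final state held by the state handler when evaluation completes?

Answer: 128

Evaluation trace:
put(0) @ H0 ⇒ s:=0
put(128) @ H0 ⇒ s:=128
ask @ H2 ⇒ 5
H0 returns (0, 128)
H1 returns (0, 128)
H2 returns (0, 128)
= (0, 128)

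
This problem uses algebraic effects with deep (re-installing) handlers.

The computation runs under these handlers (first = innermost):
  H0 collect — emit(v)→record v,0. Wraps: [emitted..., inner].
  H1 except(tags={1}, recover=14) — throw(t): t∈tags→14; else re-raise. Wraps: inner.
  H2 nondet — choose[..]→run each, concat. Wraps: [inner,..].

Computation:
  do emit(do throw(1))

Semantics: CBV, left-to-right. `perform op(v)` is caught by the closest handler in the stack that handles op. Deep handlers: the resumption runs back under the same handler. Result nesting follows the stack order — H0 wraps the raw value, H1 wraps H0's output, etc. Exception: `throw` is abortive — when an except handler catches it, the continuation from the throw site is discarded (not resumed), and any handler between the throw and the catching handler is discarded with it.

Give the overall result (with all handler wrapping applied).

Answer: [14]

Step-by-step:
throw(1) @ H1 caught ⇒ 14
H2 returns [14]
= [14]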